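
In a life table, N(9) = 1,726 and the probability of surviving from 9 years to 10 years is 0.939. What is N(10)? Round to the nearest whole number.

1621

N(10) = N(9) × p = 1,726 × 0.939 = 1621.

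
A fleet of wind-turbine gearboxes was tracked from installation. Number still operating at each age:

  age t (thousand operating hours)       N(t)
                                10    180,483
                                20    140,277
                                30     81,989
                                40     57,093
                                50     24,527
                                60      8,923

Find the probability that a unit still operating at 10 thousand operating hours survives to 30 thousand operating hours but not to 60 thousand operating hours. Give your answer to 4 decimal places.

0.4048

This is the probability of reaching 30 but not 60, conditional on being operational at 10: (N(30) − N(60)) / N(10).
= (81,989 − 8,923) / 180,483 = 73,066 / 180,483 = 0.404836.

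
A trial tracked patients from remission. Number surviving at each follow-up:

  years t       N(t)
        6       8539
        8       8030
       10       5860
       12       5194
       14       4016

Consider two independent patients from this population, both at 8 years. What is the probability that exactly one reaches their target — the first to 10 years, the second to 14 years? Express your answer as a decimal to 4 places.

p₁ = N(10)/N(8) = 5860/8030 = 0.729763; p₂ = N(14)/N(8) = 4016/8030 = 0.500125.
P(exactly one) = p₁(1−p₂) + (1−p₁)p₂ = 0.364790 + 0.135152 = 0.499943.

0.4999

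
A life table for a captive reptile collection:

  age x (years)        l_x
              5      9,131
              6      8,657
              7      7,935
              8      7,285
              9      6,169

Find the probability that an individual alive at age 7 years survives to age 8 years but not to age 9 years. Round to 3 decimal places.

This is the probability of reaching 8 but not 9, conditional on being alive at 7: (l_8 − l_9) / l_7.
= (7,285 − 6,169) / 7,935 = 1,116 / 7,935 = 0.140643.

0.141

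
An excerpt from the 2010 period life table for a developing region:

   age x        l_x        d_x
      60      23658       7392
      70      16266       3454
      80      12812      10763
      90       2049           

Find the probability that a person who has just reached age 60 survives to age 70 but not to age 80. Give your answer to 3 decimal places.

This is the probability of reaching 70 but not 80, conditional on being alive at 60: (l_70 − l_80) / l_60.
= (16266 − 12812) / 23658 = 3454 / 23658 = 0.145997.

0.146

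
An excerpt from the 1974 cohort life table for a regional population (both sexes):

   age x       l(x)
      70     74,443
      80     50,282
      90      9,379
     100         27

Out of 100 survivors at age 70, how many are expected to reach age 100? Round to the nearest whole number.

0

The relevant probability is 27/74,443 = 0.000363.
Expected number = 100 × 0.000363 = 0.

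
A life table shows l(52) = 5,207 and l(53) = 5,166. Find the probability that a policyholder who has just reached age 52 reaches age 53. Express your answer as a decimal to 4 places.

The conditional survival probability is l(53)/l(52) = 5,166/5,207 = 0.992126.

0.9921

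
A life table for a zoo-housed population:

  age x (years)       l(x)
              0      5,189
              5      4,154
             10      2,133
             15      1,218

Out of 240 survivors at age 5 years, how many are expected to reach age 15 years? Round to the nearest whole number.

The relevant probability is 1,218/4,154 = 0.293211.
Expected number = 240 × 0.293211 = 70.

70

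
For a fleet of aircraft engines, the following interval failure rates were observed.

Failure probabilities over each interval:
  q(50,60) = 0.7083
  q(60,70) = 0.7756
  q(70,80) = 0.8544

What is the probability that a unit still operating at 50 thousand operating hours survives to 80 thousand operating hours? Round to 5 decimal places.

0.00953

P(survive 50→80) = (1 − 0.7083) × (1 − 0.7756) × (1 − 0.8544).
= 0.2917 × 0.2244 × 0.1456 = 0.009531.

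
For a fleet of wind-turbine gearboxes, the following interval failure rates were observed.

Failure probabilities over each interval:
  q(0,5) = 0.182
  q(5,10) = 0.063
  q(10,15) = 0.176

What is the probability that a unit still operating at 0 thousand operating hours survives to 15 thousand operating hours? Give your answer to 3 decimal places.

0.632

P(survive 0→15) = (1 − 0.182) × (1 − 0.063) × (1 − 0.176).
= 0.818 × 0.937 × 0.824 = 0.631568.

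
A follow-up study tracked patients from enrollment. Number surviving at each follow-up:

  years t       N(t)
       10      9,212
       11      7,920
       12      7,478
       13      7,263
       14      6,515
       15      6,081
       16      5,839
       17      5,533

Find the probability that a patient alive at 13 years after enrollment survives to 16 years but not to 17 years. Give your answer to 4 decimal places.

This is the probability of reaching 16 but not 17, conditional on being alive at 13: (N(16) − N(17)) / N(13).
= (5,839 − 5,533) / 7,263 = 306 / 7,263 = 0.042131.

0.0421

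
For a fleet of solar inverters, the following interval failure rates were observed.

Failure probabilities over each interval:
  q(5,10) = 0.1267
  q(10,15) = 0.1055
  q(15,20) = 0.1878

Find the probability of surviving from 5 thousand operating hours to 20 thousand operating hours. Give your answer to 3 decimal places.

Survival from 5 to 20 is the product of surviving each interval: (1 − 0.1267) × (1 − 0.1055) × (1 − 0.1878).
= 0.8733 × 0.8945 × 0.8122 = 0.634464.

0.634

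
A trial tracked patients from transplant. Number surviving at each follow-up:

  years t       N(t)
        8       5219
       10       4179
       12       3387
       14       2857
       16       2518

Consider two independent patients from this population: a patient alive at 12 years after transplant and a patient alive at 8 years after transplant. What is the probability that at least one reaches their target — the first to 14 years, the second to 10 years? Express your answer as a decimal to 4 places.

p₁ = N(14)/N(12) = 2857/3387 = 0.843519; p₂ = N(10)/N(8) = 4179/5219 = 0.800728.
P(at least one) = 1 − (1−p₁)(1−p₂) = 1 − 0.156481 × 0.199272 = 0.968818.

0.9688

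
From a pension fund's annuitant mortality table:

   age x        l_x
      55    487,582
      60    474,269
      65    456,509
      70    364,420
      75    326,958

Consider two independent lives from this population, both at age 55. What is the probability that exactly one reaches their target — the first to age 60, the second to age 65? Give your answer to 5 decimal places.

p₁ = l_60/l_55 = 474,269/487,582 = 0.972696; p₂ = l_65/l_55 = 456,509/487,582 = 0.936271.
P(exactly one) = p₁(1−p₂) + (1−p₁)p₂ = 0.061989 + 0.025564 = 0.087553.

0.08755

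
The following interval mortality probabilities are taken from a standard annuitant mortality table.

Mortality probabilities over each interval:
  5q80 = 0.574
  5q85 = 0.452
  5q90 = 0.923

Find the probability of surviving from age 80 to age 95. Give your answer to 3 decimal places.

The overall survival probability is (1 − 0.574) × (1 − 0.452) × (1 − 0.923).
= 0.426 × 0.548 × 0.077 = 0.017975.

0.018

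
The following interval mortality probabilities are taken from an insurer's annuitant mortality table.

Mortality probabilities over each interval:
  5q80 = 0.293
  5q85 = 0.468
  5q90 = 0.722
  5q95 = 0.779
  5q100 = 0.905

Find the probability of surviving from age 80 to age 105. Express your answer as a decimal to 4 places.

0.0022

The overall survival probability is (1 − 0.293) × (1 − 0.468) × (1 − 0.722) × (1 − 0.779) × (1 − 0.905).
= 0.707 × 0.532 × 0.278 × 0.221 × 0.095 = 0.002195.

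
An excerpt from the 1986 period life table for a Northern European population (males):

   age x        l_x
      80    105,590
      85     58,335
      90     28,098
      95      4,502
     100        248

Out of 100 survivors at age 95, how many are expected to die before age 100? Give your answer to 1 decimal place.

The relevant probability is 1 − 248/4,502 = 0.944913.
Expected number = 100 × 0.944913 = 94.5.

94.5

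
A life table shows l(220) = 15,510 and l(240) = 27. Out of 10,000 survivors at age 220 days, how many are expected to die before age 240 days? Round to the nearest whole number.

The relevant probability is 1 − 27/15,510 = 0.998259.
Expected number = 10,000 × 0.998259 = 9983.

9983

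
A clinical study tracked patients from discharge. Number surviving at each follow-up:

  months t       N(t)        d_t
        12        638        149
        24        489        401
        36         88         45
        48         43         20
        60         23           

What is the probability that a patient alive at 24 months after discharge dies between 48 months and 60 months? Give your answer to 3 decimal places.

0.041

This is the probability of reaching 48 but not 60, conditional on being alive at 24: (N(48) − N(60)) / N(24).
= (43 − 23) / 489 = 20 / 489 = 0.040900.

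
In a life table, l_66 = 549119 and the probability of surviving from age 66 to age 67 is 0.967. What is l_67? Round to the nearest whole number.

530998

l_67 = l_66 × p = 549119 × 0.967 = 530998.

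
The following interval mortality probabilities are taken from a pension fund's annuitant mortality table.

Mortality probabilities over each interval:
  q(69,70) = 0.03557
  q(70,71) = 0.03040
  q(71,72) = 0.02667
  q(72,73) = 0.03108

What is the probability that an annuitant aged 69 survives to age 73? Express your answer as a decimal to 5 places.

Chaining the interval survival probabilities: (1 − 0.03557) × (1 − 0.03040) × (1 − 0.02667) × (1 − 0.03108).
= 0.96443 × 0.96960 × 0.97333 × 0.96892 = 0.881884.

0.88188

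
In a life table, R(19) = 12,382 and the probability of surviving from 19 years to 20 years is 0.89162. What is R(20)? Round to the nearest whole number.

R(20) = R(19) × p = 12,382 × 0.89162 = 11040.

11040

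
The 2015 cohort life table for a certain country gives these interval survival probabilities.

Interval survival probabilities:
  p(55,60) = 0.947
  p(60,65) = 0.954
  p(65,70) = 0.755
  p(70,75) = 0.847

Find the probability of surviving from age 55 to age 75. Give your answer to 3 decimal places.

0.578

Chaining the interval survival probabilities: 0.947 × 0.954 × 0.755 × 0.847.
= 0.577735.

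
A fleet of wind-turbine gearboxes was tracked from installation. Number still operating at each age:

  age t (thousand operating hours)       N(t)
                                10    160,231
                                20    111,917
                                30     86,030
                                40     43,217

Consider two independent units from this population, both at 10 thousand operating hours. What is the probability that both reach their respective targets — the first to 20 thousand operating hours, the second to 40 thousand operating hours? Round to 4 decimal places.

0.1884

p₁ = N(20)/N(10) = 111,917/160,231 = 0.698473; p₂ = N(40)/N(10) = 43,217/160,231 = 0.269717.
P(both) = p₁ × p₂ = 0.698473 × 0.269717 = 0.188390.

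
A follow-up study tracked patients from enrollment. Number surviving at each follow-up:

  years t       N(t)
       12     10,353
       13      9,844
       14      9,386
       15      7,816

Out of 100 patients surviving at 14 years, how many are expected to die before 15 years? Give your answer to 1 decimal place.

16.7

The relevant probability is 1 − 7,816/9,386 = 0.167270.
Expected number = 100 × 0.167270 = 16.7.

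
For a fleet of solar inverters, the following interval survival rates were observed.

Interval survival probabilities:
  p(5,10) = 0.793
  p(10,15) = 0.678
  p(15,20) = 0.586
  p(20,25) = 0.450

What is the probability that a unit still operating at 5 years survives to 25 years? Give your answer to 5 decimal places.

0.14178

Chaining the interval survival probabilities: 0.793 × 0.678 × 0.586 × 0.450.
= 0.141779.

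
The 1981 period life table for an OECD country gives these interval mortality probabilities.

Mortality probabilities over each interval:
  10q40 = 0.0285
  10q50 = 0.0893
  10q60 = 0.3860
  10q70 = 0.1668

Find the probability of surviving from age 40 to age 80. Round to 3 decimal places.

0.453

Chaining the interval survival probabilities: (1 − 0.0285) × (1 − 0.0893) × (1 − 0.3860) × (1 − 0.1668).
= 0.9715 × 0.9107 × 0.6140 × 0.8332 = 0.452622.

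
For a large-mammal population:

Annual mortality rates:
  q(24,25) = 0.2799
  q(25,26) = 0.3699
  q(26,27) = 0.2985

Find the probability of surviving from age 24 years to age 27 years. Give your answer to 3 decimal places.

Chaining the interval survival probabilities: (1 − 0.2799) × (1 − 0.3699) × (1 − 0.2985).
= 0.7201 × 0.6301 × 0.7015 = 0.318295.

0.318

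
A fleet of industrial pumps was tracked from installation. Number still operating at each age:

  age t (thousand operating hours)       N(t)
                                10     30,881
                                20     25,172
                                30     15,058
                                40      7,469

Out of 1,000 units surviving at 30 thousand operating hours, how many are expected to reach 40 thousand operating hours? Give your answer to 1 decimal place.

The relevant probability is 7,469/15,058 = 0.496015.
Expected number = 1,000 × 0.496015 = 496.0.

496.0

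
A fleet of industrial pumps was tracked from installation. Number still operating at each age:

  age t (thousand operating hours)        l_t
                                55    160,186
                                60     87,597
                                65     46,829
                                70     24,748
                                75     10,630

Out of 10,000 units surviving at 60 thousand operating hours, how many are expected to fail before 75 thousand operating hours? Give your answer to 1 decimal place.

The relevant probability is 1 − 10,630/87,597 = 0.878649.
Expected number = 10,000 × 0.878649 = 8786.5.

8786.5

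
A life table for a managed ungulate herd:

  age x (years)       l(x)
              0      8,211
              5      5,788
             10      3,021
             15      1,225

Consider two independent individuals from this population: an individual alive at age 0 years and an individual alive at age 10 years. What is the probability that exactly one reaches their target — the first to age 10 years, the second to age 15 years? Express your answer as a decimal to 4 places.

p₁ = l(10)/l(0) = 3,021/8,211 = 0.367921; p₂ = l(15)/l(10) = 1,225/3,021 = 0.405495.
P(exactly one) = p₁(1−p₂) + (1−p₁)p₂ = 0.218731 + 0.256305 = 0.475036.

0.4750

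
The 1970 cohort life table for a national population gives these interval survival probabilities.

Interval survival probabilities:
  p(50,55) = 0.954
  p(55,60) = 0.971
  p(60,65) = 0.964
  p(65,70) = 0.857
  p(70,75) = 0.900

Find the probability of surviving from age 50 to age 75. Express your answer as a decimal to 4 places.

0.6888

Chaining the interval survival probabilities: 0.954 × 0.971 × 0.964 × 0.857 × 0.900.
= 0.688760.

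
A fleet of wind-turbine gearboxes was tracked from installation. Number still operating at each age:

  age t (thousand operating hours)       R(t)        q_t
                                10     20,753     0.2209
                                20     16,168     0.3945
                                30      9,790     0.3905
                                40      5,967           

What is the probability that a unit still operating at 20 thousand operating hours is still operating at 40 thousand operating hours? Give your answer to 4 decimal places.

The conditional survival probability is R(40)/R(20) = 5,967/16,168 = 0.369062.

0.3691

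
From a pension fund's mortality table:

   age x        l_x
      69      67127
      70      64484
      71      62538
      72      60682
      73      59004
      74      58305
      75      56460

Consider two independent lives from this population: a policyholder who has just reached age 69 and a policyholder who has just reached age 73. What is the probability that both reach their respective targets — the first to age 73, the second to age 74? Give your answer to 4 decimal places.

0.8686

p₁ = l_73/l_69 = 59004/67127 = 0.878991; p₂ = l_74/l_73 = 58305/59004 = 0.988153.
P(both) = p₁ × p₂ = 0.878991 × 0.988153 = 0.868578.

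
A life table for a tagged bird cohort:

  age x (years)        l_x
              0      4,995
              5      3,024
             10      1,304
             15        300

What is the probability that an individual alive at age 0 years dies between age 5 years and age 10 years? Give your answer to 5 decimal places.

This is the probability of reaching 5 but not 10, conditional on being alive at 0: (l_5 − l_10) / l_0.
= (3,024 − 1,304) / 4,995 = 1,720 / 4,995 = 0.344344.

0.34434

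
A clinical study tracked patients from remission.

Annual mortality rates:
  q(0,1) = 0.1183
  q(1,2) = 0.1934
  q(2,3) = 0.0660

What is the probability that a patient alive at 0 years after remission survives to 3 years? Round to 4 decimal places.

0.6642

Survival from 0 to 3 is the product of surviving each interval: (1 − 0.1183) × (1 − 0.1934) × (1 − 0.0660).
= 0.8817 × 0.8066 × 0.9340 = 0.664241.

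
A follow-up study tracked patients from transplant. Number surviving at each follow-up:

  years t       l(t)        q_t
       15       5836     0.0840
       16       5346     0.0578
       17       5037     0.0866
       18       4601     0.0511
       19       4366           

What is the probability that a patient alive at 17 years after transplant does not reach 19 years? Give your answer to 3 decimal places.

0.133

P(die before 19 | alive at 17) = 1 − l(19)/l(17) = 1 − 4366/5037 = (671)/5037 = 0.133214.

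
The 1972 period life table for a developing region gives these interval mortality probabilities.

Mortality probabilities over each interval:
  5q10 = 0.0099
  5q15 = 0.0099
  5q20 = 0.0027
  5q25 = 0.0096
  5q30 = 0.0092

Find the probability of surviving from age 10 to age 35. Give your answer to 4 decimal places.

0.9594

Survival from 10 to 35 is the product of surviving each interval: (1 − 0.0099) × (1 − 0.0099) × (1 − 0.0027) × (1 − 0.0096) × (1 − 0.0092).
= 0.9901 × 0.9901 × 0.9973 × 0.9904 × 0.9908 = 0.959358.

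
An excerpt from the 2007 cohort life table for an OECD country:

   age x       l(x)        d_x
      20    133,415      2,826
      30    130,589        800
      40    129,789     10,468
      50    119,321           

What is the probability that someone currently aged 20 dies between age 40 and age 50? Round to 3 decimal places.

0.078

This is the probability of reaching 40 but not 50, conditional on being alive at 20: (l(40) − l(50)) / l(20).
= (129,789 − 119,321) / 133,415 = 10,468 / 133,415 = 0.078462.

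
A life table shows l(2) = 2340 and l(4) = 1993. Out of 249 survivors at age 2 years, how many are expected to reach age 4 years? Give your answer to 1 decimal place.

212.1

The relevant probability is 1993/2340 = 0.851709.
Expected number = 249 × 0.851709 = 212.1.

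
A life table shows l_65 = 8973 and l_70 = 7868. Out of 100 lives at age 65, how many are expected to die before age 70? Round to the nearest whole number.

The relevant probability is 1 − 7868/8973 = 0.123147.
Expected number = 100 × 0.123147 = 12.

12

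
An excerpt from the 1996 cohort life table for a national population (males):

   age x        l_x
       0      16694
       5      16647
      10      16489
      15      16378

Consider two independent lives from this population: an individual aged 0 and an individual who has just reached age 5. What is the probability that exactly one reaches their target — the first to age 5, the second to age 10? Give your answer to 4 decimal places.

0.0123

p₁ = l_5/l_0 = 16647/16694 = 0.997185; p₂ = l_10/l_5 = 16489/16647 = 0.990509.
P(exactly one) = p₁(1−p₂) + (1−p₁)p₂ = 0.009464 + 0.002788 = 0.012253.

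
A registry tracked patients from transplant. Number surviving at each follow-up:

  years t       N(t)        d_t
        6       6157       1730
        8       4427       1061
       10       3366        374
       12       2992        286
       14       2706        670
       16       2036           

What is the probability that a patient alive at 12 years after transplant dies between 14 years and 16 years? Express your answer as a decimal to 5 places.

0.22393

This is the probability of reaching 14 but not 16, conditional on being alive at 12: (N(14) − N(16)) / N(12).
= (2706 − 2036) / 2992 = 670 / 2992 = 0.223930.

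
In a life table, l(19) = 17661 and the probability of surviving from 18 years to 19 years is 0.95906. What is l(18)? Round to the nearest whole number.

18415

l(18) = l(19) / p = 17661 / 0.95906 = 18415.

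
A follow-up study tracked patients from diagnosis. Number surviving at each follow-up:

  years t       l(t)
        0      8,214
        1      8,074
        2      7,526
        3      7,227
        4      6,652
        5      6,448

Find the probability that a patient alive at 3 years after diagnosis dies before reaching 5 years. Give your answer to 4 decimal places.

P(die before 5 | alive at 3) = 1 − l(5)/l(3) = 1 − 6,448/7,227 = (779)/7,227 = 0.107790.

0.1078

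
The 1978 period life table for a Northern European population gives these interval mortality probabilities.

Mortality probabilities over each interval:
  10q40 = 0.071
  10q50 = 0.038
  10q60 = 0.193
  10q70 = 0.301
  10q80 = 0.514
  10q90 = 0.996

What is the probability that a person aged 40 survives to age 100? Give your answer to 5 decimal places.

0.00098

The overall survival probability is (1 − 0.071) × (1 − 0.038) × (1 − 0.193) × (1 − 0.301) × (1 − 0.514) × (1 − 0.996).
= 0.929 × 0.962 × 0.807 × 0.699 × 0.486 × 0.004 = 0.000980.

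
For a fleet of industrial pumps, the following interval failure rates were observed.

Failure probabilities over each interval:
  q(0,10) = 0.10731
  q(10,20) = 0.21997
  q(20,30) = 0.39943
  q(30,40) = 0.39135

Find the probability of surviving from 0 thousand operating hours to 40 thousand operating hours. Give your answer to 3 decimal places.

P(survive 0→40) = (1 − 0.10731) × (1 − 0.21997) × (1 − 0.39943) × (1 − 0.39135).
= 0.89269 × 0.78003 × 0.60057 × 0.60865 = 0.254532.

0.255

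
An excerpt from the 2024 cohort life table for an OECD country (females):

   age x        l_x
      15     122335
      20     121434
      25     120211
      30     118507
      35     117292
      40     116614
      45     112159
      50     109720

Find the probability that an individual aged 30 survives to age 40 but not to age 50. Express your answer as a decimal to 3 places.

0.058

This is the probability of reaching 40 but not 50, conditional on being alive at 30: (l_40 − l_50) / l_30.
= (116614 − 109720) / 118507 = 6894 / 118507 = 0.058174.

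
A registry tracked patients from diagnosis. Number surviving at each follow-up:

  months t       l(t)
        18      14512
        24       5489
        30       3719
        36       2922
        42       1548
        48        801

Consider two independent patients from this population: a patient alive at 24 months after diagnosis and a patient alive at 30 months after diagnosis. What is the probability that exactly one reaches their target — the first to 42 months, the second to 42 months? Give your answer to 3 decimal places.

0.463

p₁ = l(42)/l(24) = 1548/5489 = 0.282019; p₂ = l(42)/l(30) = 1548/3719 = 0.416241.
P(exactly one) = p₁(1−p₂) + (1−p₁)p₂ = 0.164631 + 0.298853 = 0.463484.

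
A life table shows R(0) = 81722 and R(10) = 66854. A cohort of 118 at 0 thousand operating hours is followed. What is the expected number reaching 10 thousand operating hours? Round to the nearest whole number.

The relevant probability is 66854/81722 = 0.818066.
Expected number = 118 × 0.818066 = 97.

97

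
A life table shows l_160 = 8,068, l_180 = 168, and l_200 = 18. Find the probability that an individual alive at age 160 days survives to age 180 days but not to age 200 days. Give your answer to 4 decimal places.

0.0186

This is the probability of reaching 180 but not 200, conditional on being alive at 160: (l_180 − l_200) / l_160.
= (168 − 18) / 8,068 = 150 / 8,068 = 0.018592.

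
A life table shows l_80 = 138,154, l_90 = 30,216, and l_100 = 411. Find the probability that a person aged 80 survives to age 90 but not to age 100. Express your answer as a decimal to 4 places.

We want 10|10q80 = (l_90 − l_100)/l_80.
This is the probability of reaching 90 but not 100, conditional on being alive at 80: (l_90 − l_100) / l_80.
= (30,216 − 411) / 138,154 = 29,805 / 138,154 = 0.215738.

0.2157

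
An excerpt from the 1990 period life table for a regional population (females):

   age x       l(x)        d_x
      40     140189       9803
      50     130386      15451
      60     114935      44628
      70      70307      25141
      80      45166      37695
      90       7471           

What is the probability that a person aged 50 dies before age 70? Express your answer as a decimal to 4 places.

P(die before 70 | alive at 50) = 1 − l(70)/l(50) = 1 − 70307/130386 = (60079)/130386 = 0.460778.

0.4608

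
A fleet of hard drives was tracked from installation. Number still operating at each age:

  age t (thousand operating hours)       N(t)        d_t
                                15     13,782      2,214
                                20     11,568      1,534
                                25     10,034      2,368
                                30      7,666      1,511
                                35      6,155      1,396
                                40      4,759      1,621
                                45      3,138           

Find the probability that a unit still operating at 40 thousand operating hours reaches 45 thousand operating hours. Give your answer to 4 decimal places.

The conditional survival probability is N(45)/N(40) = 3,138/4,759 = 0.659382.

0.6594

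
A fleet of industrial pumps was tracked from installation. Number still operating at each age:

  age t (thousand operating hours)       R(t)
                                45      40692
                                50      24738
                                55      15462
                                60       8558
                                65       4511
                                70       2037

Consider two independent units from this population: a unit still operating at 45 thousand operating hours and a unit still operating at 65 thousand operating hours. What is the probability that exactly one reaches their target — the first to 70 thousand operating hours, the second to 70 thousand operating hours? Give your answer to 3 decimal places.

p₁ = R(70)/R(45) = 2037/40692 = 0.050059; p₂ = R(70)/R(65) = 2037/4511 = 0.451563.
P(exactly one) = p₁(1−p₂) + (1−p₁)p₂ = 0.027454 + 0.428958 = 0.456412.

0.456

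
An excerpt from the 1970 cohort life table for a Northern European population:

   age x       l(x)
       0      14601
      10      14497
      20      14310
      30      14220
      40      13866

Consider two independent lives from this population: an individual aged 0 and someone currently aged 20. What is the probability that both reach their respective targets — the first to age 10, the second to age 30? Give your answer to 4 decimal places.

p₁ = l(10)/l(0) = 14497/14601 = 0.992877; p₂ = l(30)/l(20) = 14220/14310 = 0.993711.
P(both) = p₁ × p₂ = 0.992877 × 0.993711 = 0.986633.

0.9866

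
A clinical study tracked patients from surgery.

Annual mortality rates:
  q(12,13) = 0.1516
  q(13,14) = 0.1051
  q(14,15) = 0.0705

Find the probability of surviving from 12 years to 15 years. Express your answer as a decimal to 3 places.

P(survive 12→15) = (1 − 0.1516) × (1 − 0.1051) × (1 − 0.0705).
= 0.8484 × 0.8949 × 0.9295 = 0.705707.

0.706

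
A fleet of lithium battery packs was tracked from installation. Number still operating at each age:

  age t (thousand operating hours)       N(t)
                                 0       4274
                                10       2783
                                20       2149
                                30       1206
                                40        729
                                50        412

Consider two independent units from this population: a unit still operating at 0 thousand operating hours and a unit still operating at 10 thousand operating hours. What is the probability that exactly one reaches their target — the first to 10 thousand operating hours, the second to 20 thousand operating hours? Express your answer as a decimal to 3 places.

p₁ = N(10)/N(0) = 2783/4274 = 0.651146; p₂ = N(20)/N(10) = 2149/2783 = 0.772188.
P(exactly one) = p₁(1−p₂) + (1−p₁)p₂ = 0.148339 + 0.269381 = 0.417720.

0.418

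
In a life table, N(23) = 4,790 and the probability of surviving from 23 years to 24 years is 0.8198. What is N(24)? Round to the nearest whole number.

N(24) = N(23) × p = 4,790 × 0.8198 = 3927.

3927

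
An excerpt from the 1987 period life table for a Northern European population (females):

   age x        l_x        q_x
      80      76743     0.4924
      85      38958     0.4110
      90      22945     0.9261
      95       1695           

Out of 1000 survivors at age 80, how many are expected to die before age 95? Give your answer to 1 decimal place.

The relevant probability is 1 − 1695/76743 = 0.977913.
Expected number = 1000 × 0.977913 = 977.9.

977.9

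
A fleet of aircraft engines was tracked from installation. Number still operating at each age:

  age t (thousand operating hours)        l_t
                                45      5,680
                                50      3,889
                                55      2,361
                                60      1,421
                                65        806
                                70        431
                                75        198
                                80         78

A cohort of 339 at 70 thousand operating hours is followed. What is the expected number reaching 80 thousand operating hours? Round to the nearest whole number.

The relevant probability is 78/431 = 0.180974.
Expected number = 339 × 0.180974 = 61.

61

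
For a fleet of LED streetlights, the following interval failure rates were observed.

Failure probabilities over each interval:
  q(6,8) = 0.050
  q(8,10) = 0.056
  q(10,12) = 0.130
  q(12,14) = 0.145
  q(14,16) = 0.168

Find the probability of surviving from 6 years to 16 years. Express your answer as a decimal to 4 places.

P(survive 6→16) = (1 − 0.050) × (1 − 0.056) × (1 − 0.130) × (1 − 0.145) × (1 − 0.168).
= 0.950 × 0.944 × 0.870 × 0.855 × 0.832 = 0.555014.

0.5550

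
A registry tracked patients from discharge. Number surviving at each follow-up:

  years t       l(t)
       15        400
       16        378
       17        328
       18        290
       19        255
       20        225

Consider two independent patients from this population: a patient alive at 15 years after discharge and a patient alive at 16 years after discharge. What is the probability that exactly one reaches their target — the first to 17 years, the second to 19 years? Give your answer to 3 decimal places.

0.388

p₁ = l(17)/l(15) = 328/400 = 0.820000; p₂ = l(19)/l(16) = 255/378 = 0.674603.
P(exactly one) = p₁(1−p₂) + (1−p₁)p₂ = 0.266826 + 0.121429 = 0.388254.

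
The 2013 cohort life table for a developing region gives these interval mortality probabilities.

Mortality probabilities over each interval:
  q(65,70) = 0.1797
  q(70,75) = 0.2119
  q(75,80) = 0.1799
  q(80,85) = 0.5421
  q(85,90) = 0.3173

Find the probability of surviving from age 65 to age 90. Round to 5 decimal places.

The overall survival probability is (1 − 0.1797) × (1 − 0.2119) × (1 − 0.1799) × (1 − 0.5421) × (1 − 0.3173).
= 0.8203 × 0.7881 × 0.8201 × 0.4579 × 0.6827 = 0.165738.

0.16574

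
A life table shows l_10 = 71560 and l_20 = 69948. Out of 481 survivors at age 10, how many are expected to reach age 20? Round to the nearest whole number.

470

The relevant probability is 69948/71560 = 0.977473.
Expected number = 481 × 0.977473 = 470.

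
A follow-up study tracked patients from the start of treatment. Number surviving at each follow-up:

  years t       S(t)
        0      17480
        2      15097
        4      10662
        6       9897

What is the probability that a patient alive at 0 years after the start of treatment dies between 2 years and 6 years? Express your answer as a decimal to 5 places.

This is the probability of reaching 2 but not 6, conditional on being alive at 0: (S(2) − S(6)) / S(0).
= (15097 − 9897) / 17480 = 5200 / 17480 = 0.297483.

0.29748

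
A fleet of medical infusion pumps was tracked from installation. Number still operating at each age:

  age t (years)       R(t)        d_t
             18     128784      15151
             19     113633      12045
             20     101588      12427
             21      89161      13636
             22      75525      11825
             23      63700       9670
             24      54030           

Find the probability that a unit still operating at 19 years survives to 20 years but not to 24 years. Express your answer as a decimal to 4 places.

This is the probability of reaching 20 but not 24, conditional on being operational at 19: (R(20) − R(24)) / R(19).
= (101588 − 54030) / 113633 = 47558 / 113633 = 0.418523.

0.4185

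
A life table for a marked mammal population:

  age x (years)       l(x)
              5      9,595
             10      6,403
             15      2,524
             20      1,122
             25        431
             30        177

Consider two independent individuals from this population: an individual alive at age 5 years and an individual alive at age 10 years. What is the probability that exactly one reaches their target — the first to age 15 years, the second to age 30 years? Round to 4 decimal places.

0.2762

p₁ = l(15)/l(5) = 2,524/9,595 = 0.263054; p₂ = l(30)/l(10) = 177/6,403 = 0.027643.
P(exactly one) = p₁(1−p₂) + (1−p₁)p₂ = 0.255782 + 0.020371 = 0.276154.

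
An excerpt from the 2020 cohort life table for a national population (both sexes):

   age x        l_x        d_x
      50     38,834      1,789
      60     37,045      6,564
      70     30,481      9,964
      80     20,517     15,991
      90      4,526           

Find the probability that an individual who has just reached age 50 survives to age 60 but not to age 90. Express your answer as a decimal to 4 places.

0.8374

We want 10|30q50 = (l_60 − l_90)/l_50.
This is the probability of reaching 60 but not 90, conditional on being alive at 50: (l_60 − l_90) / l_50.
= (37,045 − 4,526) / 38,834 = 32,519 / 38,834 = 0.837385.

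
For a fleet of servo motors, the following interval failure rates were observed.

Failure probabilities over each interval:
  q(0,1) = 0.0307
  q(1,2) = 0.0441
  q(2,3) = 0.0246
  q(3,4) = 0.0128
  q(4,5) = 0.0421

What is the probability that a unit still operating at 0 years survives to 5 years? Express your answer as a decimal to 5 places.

0.85463

Chaining the interval survival probabilities: (1 − 0.0307) × (1 − 0.0441) × (1 − 0.0246) × (1 − 0.0128) × (1 − 0.0421).
= 0.9693 × 0.9559 × 0.9754 × 0.9872 × 0.9579 = 0.854631.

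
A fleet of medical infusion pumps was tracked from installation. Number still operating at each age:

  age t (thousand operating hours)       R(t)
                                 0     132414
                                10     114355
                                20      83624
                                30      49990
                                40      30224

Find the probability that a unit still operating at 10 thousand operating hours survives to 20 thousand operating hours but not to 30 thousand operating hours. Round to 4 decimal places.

0.2941

This is the probability of reaching 20 but not 30, conditional on being operational at 10: (R(20) − R(30)) / R(10).
= (83624 − 49990) / 114355 = 33634 / 114355 = 0.294119.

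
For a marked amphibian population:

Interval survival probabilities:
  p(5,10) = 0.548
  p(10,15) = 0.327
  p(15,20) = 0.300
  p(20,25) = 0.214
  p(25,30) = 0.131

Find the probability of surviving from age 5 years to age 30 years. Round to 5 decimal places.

0.00151

P(survive 5→30) = 0.548 × 0.327 × 0.300 × 0.214 × 0.131.
= 0.001507.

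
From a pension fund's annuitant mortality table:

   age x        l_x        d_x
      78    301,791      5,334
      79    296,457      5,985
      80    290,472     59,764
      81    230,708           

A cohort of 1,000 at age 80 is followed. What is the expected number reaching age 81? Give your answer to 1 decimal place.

The relevant probability is 230,708/290,472 = 0.794252.
Expected number = 1,000 × 0.794252 = 794.3.

794.3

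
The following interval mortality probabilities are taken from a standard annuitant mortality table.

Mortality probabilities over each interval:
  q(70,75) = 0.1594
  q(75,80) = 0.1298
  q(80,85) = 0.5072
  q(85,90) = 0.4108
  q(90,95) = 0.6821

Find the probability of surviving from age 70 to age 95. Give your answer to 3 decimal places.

Chaining the interval survival probabilities: (1 − 0.1594) × (1 − 0.1298) × (1 − 0.5072) × (1 − 0.4108) × (1 − 0.6821).
= 0.8406 × 0.8702 × 0.4928 × 0.5892 × 0.3179 = 0.067520.

0.068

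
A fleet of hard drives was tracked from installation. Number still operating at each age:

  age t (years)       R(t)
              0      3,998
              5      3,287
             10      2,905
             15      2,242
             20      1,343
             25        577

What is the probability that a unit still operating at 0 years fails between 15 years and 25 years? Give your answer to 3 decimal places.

This is the probability of reaching 15 but not 25, conditional on being operational at 0: (R(15) − R(25)) / R(0).
= (2,242 − 577) / 3,998 = 1,665 / 3,998 = 0.416458.

0.416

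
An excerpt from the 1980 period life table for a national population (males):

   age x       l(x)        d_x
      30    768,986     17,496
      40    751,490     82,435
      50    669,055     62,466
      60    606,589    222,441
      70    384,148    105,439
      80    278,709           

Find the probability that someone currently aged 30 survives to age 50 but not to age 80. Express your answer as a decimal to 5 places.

0.50761

This is the probability of reaching 50 but not 80, conditional on being alive at 30: (l(50) − l(80)) / l(30).
= (669,055 − 278,709) / 768,986 = 390,346 / 768,986 = 0.507611.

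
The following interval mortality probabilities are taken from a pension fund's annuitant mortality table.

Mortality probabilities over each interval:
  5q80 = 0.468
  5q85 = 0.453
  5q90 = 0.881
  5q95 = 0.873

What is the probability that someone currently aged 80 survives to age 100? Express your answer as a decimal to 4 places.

0.0044

The overall survival probability is (1 − 0.468) × (1 − 0.453) × (1 − 0.881) × (1 − 0.873).
= 0.532 × 0.547 × 0.119 × 0.127 = 0.004398.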